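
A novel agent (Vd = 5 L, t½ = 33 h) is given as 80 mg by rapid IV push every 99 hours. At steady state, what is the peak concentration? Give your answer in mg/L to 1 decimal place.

18.3 mg/L

τ = 99 h = 3 half-lives, so f = (1/2)^3 = 0.125.
Accumulation ratio R = 1/(1 − f) = 1/0.875 = 8/7.
Single-dose peak C₀ = D/Vd = 80/5 = 16 mg/L.
Steady-state peak Cmax,ss = C₀·R = 16 × 8/7 ≈ 18.286 mg/L.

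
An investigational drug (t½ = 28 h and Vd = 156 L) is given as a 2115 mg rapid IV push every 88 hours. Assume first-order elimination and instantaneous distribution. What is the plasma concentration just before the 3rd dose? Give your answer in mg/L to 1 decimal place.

f = (1/2)^(τ/t½) = (1/2)^(88/28) ≈ 0.1132.
C₀ = D/Vd = 2115/156 ≈ 13.558 mg/L.
Before the 3rd dose, 2 doses have been given. Superposition: Cmin = C₀·(f + f²).
≈ 13.558 × (0.1132 + 0.0128) ≈ 13.558 × 0.1260 ≈ 1.708 mg/L.

1.7 mg/L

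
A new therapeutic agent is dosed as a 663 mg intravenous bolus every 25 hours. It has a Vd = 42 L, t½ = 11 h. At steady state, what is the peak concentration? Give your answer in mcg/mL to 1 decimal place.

19.9 mcg/mL

Over one 25-h interval, 25/11 ≈ 2.2727 half-lives elapse, leaving f ≈ 0.2069 of each dose.
Accumulation ratio R = 1/(1 − f) ≈ 1/0.7931 ≈ 1.2609.
Each bolus raises the concentration by D/Vd = 663/42 ≈ 15.786 mcg/mL.
Steady-state peak Cmax,ss = C₀·R ≈ 15.786 × 1.2609 ≈ 19.905 mcg/mL.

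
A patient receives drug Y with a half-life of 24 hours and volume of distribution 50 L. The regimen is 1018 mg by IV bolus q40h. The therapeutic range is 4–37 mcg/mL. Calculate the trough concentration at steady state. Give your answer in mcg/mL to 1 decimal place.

9.4 mcg/mL

k = ln2/t½ = ln2/24 ≈ 0.028881 h⁻¹; fraction remaining f = e^(−kτ) = e^(−0.028881×40) ≈ 0.3150.
At steady state, accumulation factor R = 1/(1 − e^(−kτ)) ≈ 1.4599.
Each bolus raises the concentration by D/Vd = 1018/50 ≈ 20.360 mcg/mL.
Steady-state peak Cmax,ss = C₀·R ≈ 20.360 × 1.4599 ≈ 29.724 mcg/mL.
One interval later, Cmin,ss = Cmax,ss·e^(−kτ) ≈ 29.724 × 0.3150 ≈ 9.363 mcg/mL.
Trough 9.4 mcg/mL vs MEC 4 mcg/mL: adequate.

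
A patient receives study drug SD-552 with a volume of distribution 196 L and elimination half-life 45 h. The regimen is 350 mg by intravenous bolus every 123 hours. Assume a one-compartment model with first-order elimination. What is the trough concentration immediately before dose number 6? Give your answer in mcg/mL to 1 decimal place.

f = (1/2)^(τ/t½) = (1/2)^(123/45) ≈ 0.1504.
C₀ = D/Vd = 350/196 ≈ 1.786 mcg/mL.
Before the 6th dose, 5 doses have been given. Superposition: Cmin = C₀·(f + f² + … + f^5).
≈ 1.786 × (0.1504 + 0.0226 + 0.0034 + 0.0005 + 0.0001) ≈ 1.786 × 0.1770 ≈ 0.316 mcg/mL.

0.3 mcg/mL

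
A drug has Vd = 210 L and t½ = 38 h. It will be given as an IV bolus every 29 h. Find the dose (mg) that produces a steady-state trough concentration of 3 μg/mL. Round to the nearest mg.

τ/t½ = 29/38 ≈ 0.76316, so f = (1/2)^(29/38) ≈ 0.589205.
Cmin,ss = (D/Vd)·f/(1−f), so D = Cmin,ss·Vd·(1−f)/f.
D = 3 × 210 × (1−f)/f ≈ 3 × 210 × 0.69720 ≈ 439.24 mg.

439 mg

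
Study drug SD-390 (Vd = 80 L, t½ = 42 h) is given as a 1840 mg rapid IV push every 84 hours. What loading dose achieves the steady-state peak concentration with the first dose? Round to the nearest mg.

2453 mg

f = (1/2)^(84/42) ≈ 0.250000; accumulation ratio R = 1/(1−f) ≈ 1.33333.
Loading dose to hit Cmax,ss on first dose: D_load = D_maint·R ≈ 1840 × 1.33333 ≈ 2453.33 mg.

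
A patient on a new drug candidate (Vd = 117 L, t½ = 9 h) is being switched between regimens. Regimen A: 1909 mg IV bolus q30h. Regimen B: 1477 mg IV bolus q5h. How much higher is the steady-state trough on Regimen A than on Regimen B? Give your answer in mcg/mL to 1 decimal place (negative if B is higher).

-25.1 mcg/mL

Regimen A: f = (1/2)^(30/9) ≈ 0.0992; Cmin,ss = (1909/117)·f/(1−f) ≈ 1.797 mcg/mL.
Regimen B: f = (1/2)^(5/9) ≈ 0.6804; Cmin,ss = (1477/117)·f/(1−f) ≈ 26.875 mcg/mL.
Difference ≈ 1.797 − 26.875 ≈ -25.078 mcg/mL.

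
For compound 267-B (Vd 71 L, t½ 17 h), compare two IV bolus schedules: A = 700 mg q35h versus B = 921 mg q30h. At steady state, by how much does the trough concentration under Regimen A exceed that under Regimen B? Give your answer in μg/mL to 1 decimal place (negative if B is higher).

-2.3 μg/mL

Regimen A: f = (1/2)^(35/17) ≈ 0.2400; Cmin,ss = (700/71)·f/(1−f) ≈ 3.113 μg/mL.
Regimen B: f = (1/2)^(30/17) ≈ 0.2943; Cmin,ss = (921/71)·f/(1−f) ≈ 5.410 μg/mL.
Difference ≈ 3.113 − 5.410 ≈ -2.297 μg/mL.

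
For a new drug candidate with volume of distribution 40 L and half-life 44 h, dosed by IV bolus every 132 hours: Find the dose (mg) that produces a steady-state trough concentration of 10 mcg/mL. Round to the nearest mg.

2800 mg

τ/t½ = 132/44 ≈ 3, so f = (1/2)^(132/44) ≈ 0.125000.
Cmin,ss = (D/Vd)·f/(1−f), so D = Cmin,ss·Vd·(1−f)/f.
D = 10 × 40 × (1−f)/f ≈ 10 × 40 × 7.00000 ≈ 2800.00 mg.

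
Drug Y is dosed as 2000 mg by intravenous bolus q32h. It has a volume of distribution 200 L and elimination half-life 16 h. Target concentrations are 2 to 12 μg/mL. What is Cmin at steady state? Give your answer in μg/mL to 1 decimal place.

τ = 32 h = 2 half-lives, so f = (1/2)^2 = 0.25.
Accumulation ratio R = 1/(1 − f) = 1/0.75 = 4/3.
Single-dose peak C₀ = D/Vd = 2000/200 = 10 μg/mL.
Steady-state peak Cmax,ss = C₀·R = 10 × 4/3 ≈ 13.333 μg/mL.
Steady-state trough Cmin,ss = Cmax,ss·f ≈ 13.333 × 0.25 ≈ 3.333 μg/mL.
Trough 3.3 μg/mL vs MEC 2 μg/mL: adequate.

3.3 μg/mL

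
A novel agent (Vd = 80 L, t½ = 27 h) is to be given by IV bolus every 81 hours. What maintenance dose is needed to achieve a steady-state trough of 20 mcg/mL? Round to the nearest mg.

τ/t½ = 81/27 ≈ 3, so f = (1/2)^(81/27) ≈ 0.125000.
Cmin,ss = (D/Vd)·f/(1−f), so D = Cmin,ss·Vd·(1−f)/f.
D = 20 × 80 × (1−f)/f ≈ 20 × 80 × 7.00000 ≈ 11200.00 mg.

11200 mg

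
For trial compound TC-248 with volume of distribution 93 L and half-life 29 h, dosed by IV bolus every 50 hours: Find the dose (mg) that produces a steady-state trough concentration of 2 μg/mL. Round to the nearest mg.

429 mg

τ/t½ = 50/29 ≈ 1.7241, so f = (1/2)^(50/29) ≈ 0.302679.
Cmin,ss = (D/Vd)·f/(1−f), so D = Cmin,ss·Vd·(1−f)/f.
D = 2 × 93 × (1−f)/f ≈ 2 × 93 × 2.30383 ≈ 428.51 mg.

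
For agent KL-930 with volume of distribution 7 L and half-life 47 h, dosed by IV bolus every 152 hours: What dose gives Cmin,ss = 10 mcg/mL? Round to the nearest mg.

τ/t½ = 152/47 ≈ 3.234, so f = (1/2)^(152/47) ≈ 0.106281.
Cmin,ss = (D/Vd)·f/(1−f), so D = Cmin,ss·Vd·(1−f)/f.
D = 10 × 7 × (1−f)/f ≈ 10 × 7 × 8.40902 ≈ 588.63 mg.

589 mg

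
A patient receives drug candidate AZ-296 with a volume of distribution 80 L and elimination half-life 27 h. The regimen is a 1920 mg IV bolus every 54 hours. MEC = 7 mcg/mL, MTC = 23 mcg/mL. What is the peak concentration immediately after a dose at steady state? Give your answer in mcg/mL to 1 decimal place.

τ = 54 h = 2 half-lives, so f = (1/2)^2 = 0.25.
Accumulation ratio R = 1/(1 − f) = 1/0.75 = 4/3.
Single-dose peak C₀ = D/Vd = 1920/80 = 24 mcg/mL.
Steady-state peak Cmax,ss = C₀·R = 24 × 4/3 ≈ 32.000 mcg/mL.
Peak 32.0 mcg/mL vs MTC 23 mcg/mL: exceeds toxic threshold.

32.0 mcg/mL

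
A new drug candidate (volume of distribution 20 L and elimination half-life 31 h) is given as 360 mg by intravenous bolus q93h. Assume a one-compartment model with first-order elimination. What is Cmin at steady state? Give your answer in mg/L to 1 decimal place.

The dosing interval is 3 half-lives, so f = 2^(−3) = 0.125.
At steady state, R = 1/(1 − 0.125) = 8/7.
Single-dose peak C₀ = D/Vd = 360/20 = 18 mg/L.
Steady-state peak Cmax,ss = C₀·R = 18 × 8/7 ≈ 20.571 mg/L.
Steady-state trough Cmin,ss = Cmax,ss·f ≈ 20.571 × 0.125 ≈ 2.571 mg/L.

2.6 mg/L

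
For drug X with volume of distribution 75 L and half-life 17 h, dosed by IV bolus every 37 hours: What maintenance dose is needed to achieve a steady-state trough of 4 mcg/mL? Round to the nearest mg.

1056 mg

τ/t½ = 37/17 ≈ 2.1765, so f = (1/2)^(37/17) ≈ 0.221216.
Cmin,ss = (D/Vd)·f/(1−f), so D = Cmin,ss·Vd·(1−f)/f.
D = 4 × 75 × (1−f)/f ≈ 4 × 75 × 3.52047 ≈ 1056.14 mg.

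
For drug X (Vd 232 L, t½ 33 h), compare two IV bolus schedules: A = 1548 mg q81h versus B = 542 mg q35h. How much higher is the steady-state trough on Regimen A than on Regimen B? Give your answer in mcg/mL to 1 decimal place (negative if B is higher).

Regimen A: f = (1/2)^(81/33) ≈ 0.1824; Cmin,ss = (1548/232)·f/(1−f) ≈ 1.489 mcg/mL.
Regimen B: f = (1/2)^(35/33) ≈ 0.4794; Cmin,ss = (542/232)·f/(1−f) ≈ 2.151 mcg/mL.
Difference ≈ 1.489 − 2.151 ≈ -0.662 mcg/mL.

-0.7 mcg/mL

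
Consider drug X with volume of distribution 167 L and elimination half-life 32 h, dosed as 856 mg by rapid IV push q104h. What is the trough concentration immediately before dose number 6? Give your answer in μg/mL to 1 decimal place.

f = (1/2)^(τ/t½) = (1/2)^(104/32) ≈ 0.1051.
C₀ = D/Vd = 856/167 ≈ 5.126 μg/mL.
Before the 6th dose, 5 doses have been given. Superposition: Cmin = C₀·(f + f² + … + f^5).
≈ 5.126 × (0.1051 + 0.0110 + 0.0012 + 0.0001 + 0.0000) ≈ 5.126 × 0.1174 ≈ 0.602 μg/mL.

0.6 μg/mL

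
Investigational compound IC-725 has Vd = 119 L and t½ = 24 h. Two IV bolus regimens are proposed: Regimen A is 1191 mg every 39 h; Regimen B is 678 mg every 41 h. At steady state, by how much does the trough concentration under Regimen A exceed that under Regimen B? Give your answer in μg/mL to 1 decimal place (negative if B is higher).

Regimen A: f = (1/2)^(39/24) ≈ 0.3242; Cmin,ss = (1191/119)·f/(1−f) ≈ 4.801 μg/mL.
Regimen B: f = (1/2)^(41/24) ≈ 0.3060; Cmin,ss = (678/119)·f/(1−f) ≈ 2.512 μg/mL.
Difference ≈ 4.801 − 2.512 ≈ 2.289 μg/mL.

2.3 μg/mL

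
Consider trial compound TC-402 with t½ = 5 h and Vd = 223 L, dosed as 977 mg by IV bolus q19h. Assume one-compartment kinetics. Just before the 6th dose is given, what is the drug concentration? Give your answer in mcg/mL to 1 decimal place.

f = (1/2)^(τ/t½) = (1/2)^(19/5) ≈ 0.0718.
C₀ = D/Vd = 977/223 ≈ 4.381 mcg/mL.
Before the 6th dose, 5 doses have been given. Superposition: Cmin = C₀·(f + f² + … + f^5).
≈ 4.381 × (0.0718 + 0.0052 + 0.0004 + 0.0000 + 0.0000) ≈ 4.381 × 0.0774 ≈ 0.339 mcg/mL.

0.3 mcg/mL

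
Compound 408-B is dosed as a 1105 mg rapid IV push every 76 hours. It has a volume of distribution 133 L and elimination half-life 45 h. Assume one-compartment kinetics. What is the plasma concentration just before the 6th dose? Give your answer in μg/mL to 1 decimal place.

f = (1/2)^(τ/t½) = (1/2)^(76/45) ≈ 0.3102.
C₀ = D/Vd = 1105/133 ≈ 8.308 μg/mL.
Before the 6th dose, 5 doses have been given. Superposition: Cmin = C₀·(f + f² + … + f^5).
≈ 8.308 × (0.3102 + 0.0962 + 0.0298 + 0.0093 + 0.0029) ≈ 8.308 × 0.4484 ≈ 3.725 μg/mL.

3.7 μg/mL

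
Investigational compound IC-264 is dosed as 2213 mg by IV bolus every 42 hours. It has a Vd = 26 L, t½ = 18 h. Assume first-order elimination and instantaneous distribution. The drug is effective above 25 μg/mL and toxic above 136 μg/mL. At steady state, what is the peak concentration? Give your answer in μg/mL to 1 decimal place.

106.2 μg/mL

Over one 42-h interval, 42/18 ≈ 2.3333 half-lives elapse, leaving f ≈ 0.1984 of each dose.
At steady state, accumulation factor R = 1/(1 − e^(−kτ)) ≈ 1.2475.
Each bolus raises the concentration by D/Vd = 2213/26 ≈ 85.115 μg/mL.
Steady-state peak Cmax,ss = C₀·R ≈ 85.115 × 1.2475 ≈ 106.181 μg/mL.
Peak 106.2 μg/mL vs MTC 136 μg/mL: below toxic threshold.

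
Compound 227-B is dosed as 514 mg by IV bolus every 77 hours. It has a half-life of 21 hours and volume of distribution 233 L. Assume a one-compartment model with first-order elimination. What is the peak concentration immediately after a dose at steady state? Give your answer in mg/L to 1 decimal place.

Over one 77-h interval, 77/21 ≈ 3.6667 half-lives elapse, leaving f ≈ 0.0787 of each dose.
At steady state, accumulation factor R = 1/(1 − e^(−kτ)) ≈ 1.0854.
Single-dose peak C₀ = D/Vd = 514/233 ≈ 2.206 mg/L.
Cmax,ss = C₀/(1 − f) ≈ 2.206/0.9213 ≈ 2.394 mg/L.

2.4 mg/L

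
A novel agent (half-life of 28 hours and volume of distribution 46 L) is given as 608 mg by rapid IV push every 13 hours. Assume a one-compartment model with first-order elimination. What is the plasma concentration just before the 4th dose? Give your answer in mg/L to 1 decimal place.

21.6 mg/L

f = (1/2)^(τ/t½) = (1/2)^(13/28) ≈ 0.7248.
C₀ = D/Vd = 608/46 ≈ 13.217 mg/L.
Before the 4th dose, 3 doses have been given. Superposition: Cmin = C₀·(f + f² + … + f^3).
≈ 13.217 × (0.7248 + 0.5253 + 0.3808) ≈ 13.217 × 1.6309 ≈ 21.556 mg/L.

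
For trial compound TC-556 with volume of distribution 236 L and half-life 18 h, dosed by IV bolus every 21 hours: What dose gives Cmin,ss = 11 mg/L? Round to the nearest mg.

τ/t½ = 21/18 ≈ 1.1667, so f = (1/2)^(21/18) ≈ 0.445449.
Cmin,ss = (D/Vd)·f/(1−f), so D = Cmin,ss·Vd·(1−f)/f.
D = 11 × 236 × (1−f)/f ≈ 11 × 236 × 1.24493 ≈ 3231.84 mg.

3232 mg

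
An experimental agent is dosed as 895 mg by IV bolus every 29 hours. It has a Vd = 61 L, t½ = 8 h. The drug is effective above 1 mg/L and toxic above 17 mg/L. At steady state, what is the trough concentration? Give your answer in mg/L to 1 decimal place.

1.3 mg/L

Over one 29-h interval, 29/8 ≈ 3.625 half-lives elapse, leaving f ≈ 0.0811 of each dose.
Each bolus raises the concentration by D/Vd = 895/61 ≈ 14.672 mg/L.
Steady-state trough Cmin,ss = C₀·f/(1−f) ≈ 14.672 × 0.0811/0.9189 ≈ 1.295 mg/L.
Trough 1.3 mg/L vs MEC 1 mg/L: adequate.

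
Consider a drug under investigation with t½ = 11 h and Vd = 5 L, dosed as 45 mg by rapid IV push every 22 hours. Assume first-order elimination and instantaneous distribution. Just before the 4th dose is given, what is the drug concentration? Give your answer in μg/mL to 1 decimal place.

3.0 μg/mL

f = (1/2)^(τ/t½) = (1/2)^(22/11) ≈ 0.2500.
C₀ = D/Vd = 45/5 ≈ 9.000 μg/mL.
Before the 4th dose, 3 doses have been given. Superposition: Cmin = C₀·(f + f² + … + f^3).
≈ 9.000 × (0.2500 + 0.0625 + 0.0156) ≈ 9.000 × 0.3281 ≈ 2.953 μg/mL.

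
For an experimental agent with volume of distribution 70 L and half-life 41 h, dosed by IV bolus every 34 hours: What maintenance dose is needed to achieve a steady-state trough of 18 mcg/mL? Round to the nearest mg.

979 mg

τ/t½ = 34/41 ≈ 0.82927, so f = (1/2)^(34/41) ≈ 0.562815.
Cmin,ss = (D/Vd)·f/(1−f), so D = Cmin,ss·Vd·(1−f)/f.
D = 18 × 70 × (1−f)/f ≈ 18 × 70 × 0.77678 ≈ 978.74 mg.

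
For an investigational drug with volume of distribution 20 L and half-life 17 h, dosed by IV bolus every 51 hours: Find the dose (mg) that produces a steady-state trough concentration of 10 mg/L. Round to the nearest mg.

τ/t½ = 51/17 ≈ 3, so f = (1/2)^(51/17) ≈ 0.125000.
Cmin,ss = (D/Vd)·f/(1−f), so D = Cmin,ss·Vd·(1−f)/f.
D = 10 × 20 × (1−f)/f ≈ 10 × 20 × 7.00000 ≈ 1400.00 mg.

1400 mg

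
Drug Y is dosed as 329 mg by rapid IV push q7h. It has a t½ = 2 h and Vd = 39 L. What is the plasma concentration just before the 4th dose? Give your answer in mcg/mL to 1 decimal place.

0.8 mcg/mL

f = (1/2)^(τ/t½) = (1/2)^(7/2) ≈ 0.0884.
C₀ = D/Vd = 329/39 ≈ 8.436 mcg/mL.
Before the 4th dose, 3 doses have been given. Superposition: Cmin = C₀·(f + f² + … + f^3).
≈ 8.436 × (0.0884 + 0.0078 + 0.0007) ≈ 8.436 × 0.0969 ≈ 0.817 mcg/mL.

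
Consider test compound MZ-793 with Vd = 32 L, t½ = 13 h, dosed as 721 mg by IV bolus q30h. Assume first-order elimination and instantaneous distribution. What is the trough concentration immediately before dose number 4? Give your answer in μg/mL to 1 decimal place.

f = (1/2)^(τ/t½) = (1/2)^(30/13) ≈ 0.2020.
C₀ = D/Vd = 721/32 ≈ 22.531 μg/mL.
Before the 4th dose, 3 doses have been given. Superposition: Cmin = C₀·(f + f² + … + f^3).
≈ 22.531 × (0.2020 + 0.0408 + 0.0082) ≈ 22.531 × 0.2510 ≈ 5.655 μg/mL.

5.7 μg/mL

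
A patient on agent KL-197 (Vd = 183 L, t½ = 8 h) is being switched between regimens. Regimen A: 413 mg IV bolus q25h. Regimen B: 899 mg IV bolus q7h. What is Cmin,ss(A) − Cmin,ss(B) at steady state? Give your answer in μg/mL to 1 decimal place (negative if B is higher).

-5.6 μg/mL

Regimen A: f = (1/2)^(25/8) ≈ 0.1146; Cmin,ss = (413/183)·f/(1−f) ≈ 0.292 μg/mL.
Regimen B: f = (1/2)^(7/8) ≈ 0.5453; Cmin,ss = (899/183)·f/(1−f) ≈ 5.891 μg/mL.
Difference ≈ 0.292 − 5.891 ≈ -5.599 μg/mL.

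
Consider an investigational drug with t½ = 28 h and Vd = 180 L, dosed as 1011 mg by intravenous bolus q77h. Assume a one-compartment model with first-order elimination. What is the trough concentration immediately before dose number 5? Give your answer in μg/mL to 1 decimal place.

f = (1/2)^(τ/t½) = (1/2)^(77/28) ≈ 0.1487.
C₀ = D/Vd = 1011/180 ≈ 5.617 μg/mL.
Before the 5th dose, 4 doses have been given. Superposition: Cmin = C₀·(f + f² + … + f^4).
≈ 5.617 × (0.1487 + 0.0221 + 0.0033 + 0.0005) ≈ 5.617 × 0.1746 ≈ 0.981 μg/mL.

1.0 μg/mL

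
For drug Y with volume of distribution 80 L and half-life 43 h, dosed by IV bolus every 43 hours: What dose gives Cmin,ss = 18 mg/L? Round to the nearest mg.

1440 mg

τ/t½ = 43/43 ≈ 1, so f = (1/2)^(43/43) ≈ 0.500000.
Cmin,ss = (D/Vd)·f/(1−f), so D = Cmin,ss·Vd·(1−f)/f.
D = 18 × 80 × (1−f)/f ≈ 18 × 80 × 1.00000 ≈ 1440.00 mg.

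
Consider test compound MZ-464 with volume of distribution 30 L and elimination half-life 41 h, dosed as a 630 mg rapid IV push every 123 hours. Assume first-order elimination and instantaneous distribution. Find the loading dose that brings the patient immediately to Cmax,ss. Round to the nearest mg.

720 mg

f = (1/2)^(123/41) ≈ 0.125000; accumulation ratio R = 1/(1−f) ≈ 1.14286.
Loading dose to hit Cmax,ss on first dose: D_load = D_maint·R ≈ 630 × 1.14286 ≈ 720.00 mg.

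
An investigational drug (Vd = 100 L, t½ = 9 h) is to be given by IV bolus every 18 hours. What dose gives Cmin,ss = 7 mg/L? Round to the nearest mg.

τ/t½ = 18/9 ≈ 2, so f = (1/2)^(18/9) ≈ 0.250000.
Cmin,ss = (D/Vd)·f/(1−f), so D = Cmin,ss·Vd·(1−f)/f.
D = 7 × 100 × (1−f)/f ≈ 7 × 100 × 3.00000 ≈ 2100.00 mg.

2100 mg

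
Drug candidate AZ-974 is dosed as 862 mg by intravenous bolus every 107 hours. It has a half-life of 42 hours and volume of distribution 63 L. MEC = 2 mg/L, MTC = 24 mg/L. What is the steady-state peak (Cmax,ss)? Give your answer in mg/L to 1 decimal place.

k = ln2/t½ = ln2/42 ≈ 0.016504 h⁻¹; fraction remaining f = e^(−kτ) = e^(−0.016504×107) ≈ 0.1710.
Accumulation ratio R = 1/(1 − f) ≈ 1/0.8290 ≈ 1.2063.
Each bolus raises the concentration by D/Vd = 862/63 ≈ 13.683 mg/L.
Cmax,ss = C₀/(1 − f) ≈ 13.683/0.8290 ≈ 16.505 mg/L.
Peak 16.5 mg/L vs MTC 24 mg/L: below toxic threshold.

16.5 mg/L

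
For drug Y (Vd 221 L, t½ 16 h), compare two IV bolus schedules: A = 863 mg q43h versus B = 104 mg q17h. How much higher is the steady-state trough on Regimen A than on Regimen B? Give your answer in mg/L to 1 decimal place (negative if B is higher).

Regimen A: f = (1/2)^(43/16) ≈ 0.1552; Cmin,ss = (863/221)·f/(1−f) ≈ 0.717 mg/L.
Regimen B: f = (1/2)^(17/16) ≈ 0.4788; Cmin,ss = (104/221)·f/(1−f) ≈ 0.432 mg/L.
Difference ≈ 0.717 − 0.432 ≈ 0.285 mg/L.

0.3 mg/L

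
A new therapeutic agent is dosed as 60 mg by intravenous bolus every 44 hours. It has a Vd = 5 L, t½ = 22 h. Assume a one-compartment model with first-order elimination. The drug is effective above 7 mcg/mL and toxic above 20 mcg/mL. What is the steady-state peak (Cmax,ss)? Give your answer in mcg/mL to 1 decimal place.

τ = 44 h = 2 half-lives, so f = (1/2)^2 = 0.25.
Accumulation ratio R = 1/(1 − f) = 1/0.75 = 4/3.
Single-dose peak C₀ = D/Vd = 60/5 = 12 mcg/mL.
Steady-state peak Cmax,ss = C₀·R = 12 × 4/3 ≈ 16.000 mcg/mL.
Peak 16.0 mcg/mL vs MTC 20 mcg/mL: below toxic threshold.

16.0 mcg/mL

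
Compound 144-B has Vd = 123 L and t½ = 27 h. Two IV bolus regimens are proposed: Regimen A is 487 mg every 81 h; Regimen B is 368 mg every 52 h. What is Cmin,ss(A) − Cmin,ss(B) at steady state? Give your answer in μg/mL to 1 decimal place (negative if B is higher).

Regimen A: f = (1/2)^(81/27) ≈ 0.1250; Cmin,ss = (487/123)·f/(1−f) ≈ 0.566 μg/mL.
Regimen B: f = (1/2)^(52/27) ≈ 0.2632; Cmin,ss = (368/123)·f/(1−f) ≈ 1.069 μg/mL.
Difference ≈ 0.566 − 1.069 ≈ -0.503 μg/mL.

-0.5 μg/mL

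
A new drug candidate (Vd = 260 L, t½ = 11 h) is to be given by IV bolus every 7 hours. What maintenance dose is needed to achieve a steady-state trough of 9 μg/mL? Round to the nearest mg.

τ/t½ = 7/11 ≈ 0.63636, so f = (1/2)^(7/11) ≈ 0.643332.
Cmin,ss = (D/Vd)·f/(1−f), so D = Cmin,ss·Vd·(1−f)/f.
D = 9 × 260 × (1−f)/f ≈ 9 × 260 × 0.55441 ≈ 1297.32 mg.

1297 mg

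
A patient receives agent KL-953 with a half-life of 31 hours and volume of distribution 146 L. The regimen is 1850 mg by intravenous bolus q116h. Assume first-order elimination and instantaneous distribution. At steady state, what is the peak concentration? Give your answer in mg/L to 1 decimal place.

13.7 mg/L

Over one 116-h interval, 116/31 ≈ 3.7419 half-lives elapse, leaving f ≈ 0.0747 of each dose.
Accumulation ratio R = 1/(1 − f) ≈ 1/0.9253 ≈ 1.0807.
Single-dose peak C₀ = D/Vd = 1850/146 ≈ 12.671 mg/L.
Cmax,ss = C₀/(1 − f) ≈ 12.671/0.9253 ≈ 13.694 mg/L.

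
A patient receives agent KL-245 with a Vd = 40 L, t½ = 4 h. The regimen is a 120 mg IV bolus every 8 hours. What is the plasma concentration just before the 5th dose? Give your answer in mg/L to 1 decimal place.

1.0 mg/L

f = (1/2)^(τ/t½) = (1/2)^(8/4) ≈ 0.2500.
C₀ = D/Vd = 120/40 ≈ 3.000 mg/L.
Before the 5th dose, 4 doses have been given. Superposition: Cmin = C₀·(f + f² + … + f^4).
≈ 3.000 × (0.2500 + 0.0625 + 0.0156 + 0.0039) ≈ 3.000 × 0.3320 ≈ 0.996 mg/L.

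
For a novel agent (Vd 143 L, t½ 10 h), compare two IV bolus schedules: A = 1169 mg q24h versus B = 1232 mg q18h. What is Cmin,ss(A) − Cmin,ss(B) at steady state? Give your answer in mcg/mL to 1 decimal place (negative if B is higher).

Regimen A: f = (1/2)^(24/10) ≈ 0.1895; Cmin,ss = (1169/143)·f/(1−f) ≈ 1.911 mcg/mL.
Regimen B: f = (1/2)^(18/10) ≈ 0.2872; Cmin,ss = (1232/143)·f/(1−f) ≈ 3.471 mcg/mL.
Difference ≈ 1.911 − 3.471 ≈ -1.560 mcg/mL.

-1.6 mcg/mL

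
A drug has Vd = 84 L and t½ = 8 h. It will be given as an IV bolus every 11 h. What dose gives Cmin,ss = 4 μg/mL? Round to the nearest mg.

535 mg

τ/t½ = 11/8 ≈ 1.375, so f = (1/2)^(11/8) ≈ 0.385553.
Cmin,ss = (D/Vd)·f/(1−f), so D = Cmin,ss·Vd·(1−f)/f.
D = 4 × 84 × (1−f)/f ≈ 4 × 84 × 1.59368 ≈ 535.48 mg.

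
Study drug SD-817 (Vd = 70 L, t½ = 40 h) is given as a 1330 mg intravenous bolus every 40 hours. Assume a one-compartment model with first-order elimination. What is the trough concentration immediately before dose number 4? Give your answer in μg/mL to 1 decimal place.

f = (1/2)^(τ/t½) = (1/2)^(40/40) ≈ 0.5000.
C₀ = D/Vd = 1330/70 ≈ 19.000 μg/mL.
Before the 4th dose, 3 doses have been given. Superposition: Cmin = C₀·(f + f² + … + f^3).
≈ 19.000 × (0.5000 + 0.2500 + 0.1250) ≈ 19.000 × 0.8750 ≈ 16.625 μg/mL.

16.6 μg/mL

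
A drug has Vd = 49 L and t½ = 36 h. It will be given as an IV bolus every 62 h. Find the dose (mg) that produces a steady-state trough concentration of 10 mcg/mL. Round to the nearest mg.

1127 mg

τ/t½ = 62/36 ≈ 1.7222, so f = (1/2)^(62/36) ≈ 0.303082.
Cmin,ss = (D/Vd)·f/(1−f), so D = Cmin,ss·Vd·(1−f)/f.
D = 10 × 49 × (1−f)/f ≈ 10 × 49 × 2.29944 ≈ 1126.73 mg.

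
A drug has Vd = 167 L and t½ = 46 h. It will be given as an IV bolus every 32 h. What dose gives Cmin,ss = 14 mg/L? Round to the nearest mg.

τ/t½ = 32/46 ≈ 0.69565, so f = (1/2)^(32/46) ≈ 0.617430.
Cmin,ss = (D/Vd)·f/(1−f), so D = Cmin,ss·Vd·(1−f)/f.
D = 14 × 167 × (1−f)/f ≈ 14 × 167 × 0.61962 ≈ 1448.67 mg.

1449 mg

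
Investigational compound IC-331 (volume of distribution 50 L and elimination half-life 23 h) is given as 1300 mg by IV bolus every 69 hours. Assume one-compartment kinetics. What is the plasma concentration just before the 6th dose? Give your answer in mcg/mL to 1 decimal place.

f = (1/2)^(τ/t½) = (1/2)^(69/23) ≈ 0.1250.
C₀ = D/Vd = 1300/50 ≈ 26.000 mcg/mL.
Before the 6th dose, 5 doses have been given. Superposition: Cmin = C₀·(f + f² + … + f^5).
≈ 26.000 × (0.1250 + 0.0156 + 0.0020 + 0.0002 + 0.0000) ≈ 26.000 × 0.1428 ≈ 3.713 mcg/mL.

3.7 mcg/mL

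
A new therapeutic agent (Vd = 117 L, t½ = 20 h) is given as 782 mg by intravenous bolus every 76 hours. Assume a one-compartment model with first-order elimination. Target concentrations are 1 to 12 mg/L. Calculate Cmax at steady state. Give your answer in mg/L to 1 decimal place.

τ/t½ = 76/20 ≈ 3.8, so fraction remaining f = (1/2)^(76/20) ≈ 0.0718.
At steady state, accumulation factor R = 1/(1 − e^(−kτ)) ≈ 1.0774.
Each bolus raises the concentration by D/Vd = 782/117 ≈ 6.684 mg/L.
Cmax,ss = C₀/(1 − f) ≈ 6.684/0.9282 ≈ 7.201 mg/L.
Peak 7.2 mg/L vs MTC 12 mg/L: below toxic threshold.

7.2 mg/L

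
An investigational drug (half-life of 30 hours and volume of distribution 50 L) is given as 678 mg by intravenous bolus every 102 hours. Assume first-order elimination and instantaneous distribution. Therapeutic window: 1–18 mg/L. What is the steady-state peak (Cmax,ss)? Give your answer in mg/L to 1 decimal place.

τ/t½ = 102/30 ≈ 3.4, so fraction remaining f = (1/2)^(102/30) ≈ 0.0947.
Accumulation ratio R = 1/(1 − f) ≈ 1/0.9053 ≈ 1.1046.
Each bolus raises the concentration by D/Vd = 678/50 ≈ 13.560 mg/L.
Cmax,ss = C₀/(1 − f) ≈ 13.560/0.9053 ≈ 14.978 mg/L.
Peak 15.0 mg/L vs MTC 18 mg/L: below toxic threshold.

15.0 mg/L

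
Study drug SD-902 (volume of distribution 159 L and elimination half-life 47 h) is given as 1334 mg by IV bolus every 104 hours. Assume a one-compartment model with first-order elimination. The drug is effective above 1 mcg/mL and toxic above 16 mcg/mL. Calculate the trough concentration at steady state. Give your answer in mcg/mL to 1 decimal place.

Over one 104-h interval, 104/47 ≈ 2.2128 half-lives elapse, leaving f ≈ 0.2157 of each dose.
At steady state, accumulation factor R = 1/(1 − e^(−kτ)) ≈ 1.2750.
Single-dose peak C₀ = D/Vd = 1334/159 ≈ 8.390 mcg/mL.
Cmax,ss = C₀/(1 − f) ≈ 8.390/0.7843 ≈ 10.697 mcg/mL.
One interval later, Cmin,ss = Cmax,ss·e^(−kτ) ≈ 10.697 × 0.2157 ≈ 2.307 mcg/mL.
Trough 2.3 mcg/mL vs MEC 1 mcg/mL: adequate.

2.3 mcg/mL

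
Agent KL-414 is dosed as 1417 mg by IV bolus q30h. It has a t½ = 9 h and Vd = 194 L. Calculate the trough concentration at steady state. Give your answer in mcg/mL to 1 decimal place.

k = ln2/t½ = ln2/9 ≈ 0.077016 h⁻¹; fraction remaining f = e^(−kτ) = e^(−0.077016×30) ≈ 0.0992.
Accumulation ratio R = 1/(1 − f) ≈ 1/0.9008 ≈ 1.1101.
Single-dose peak C₀ = D/Vd = 1417/194 ≈ 7.304 mcg/mL.
Steady-state peak Cmax,ss = C₀·R ≈ 7.304 × 1.1101 ≈ 8.108 mcg/mL.
One interval later, Cmin,ss = Cmax,ss·e^(−kτ) ≈ 8.108 × 0.0992 ≈ 0.804 mcg/mL.

0.8 mcg/mL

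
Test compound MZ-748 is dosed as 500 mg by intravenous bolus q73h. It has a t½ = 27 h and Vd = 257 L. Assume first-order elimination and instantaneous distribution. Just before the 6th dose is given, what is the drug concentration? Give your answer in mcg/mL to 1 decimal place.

f = (1/2)^(τ/t½) = (1/2)^(73/27) ≈ 0.1535.
C₀ = D/Vd = 500/257 ≈ 1.946 mcg/mL.
Before the 6th dose, 5 doses have been given. Superposition: Cmin = C₀·(f + f² + … + f^5).
≈ 1.946 × (0.1535 + 0.0236 + 0.0036 + 0.0006 + 0.0001) ≈ 1.946 × 0.1814 ≈ 0.353 mcg/mL.

0.4 mcg/mL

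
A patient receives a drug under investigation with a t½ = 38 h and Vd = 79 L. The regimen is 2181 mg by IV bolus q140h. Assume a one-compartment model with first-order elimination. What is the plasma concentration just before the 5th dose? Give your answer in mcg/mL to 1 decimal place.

f = (1/2)^(τ/t½) = (1/2)^(140/38) ≈ 0.0778.
C₀ = D/Vd = 2181/79 ≈ 27.608 mcg/mL.
Before the 5th dose, 4 doses have been given. Superposition: Cmin = C₀·(f + f² + … + f^4).
≈ 27.608 × (0.0778 + 0.0061 + 0.0005 + 0.0000) ≈ 27.608 × 0.0844 ≈ 2.330 mcg/mL.

2.3 mcg/mL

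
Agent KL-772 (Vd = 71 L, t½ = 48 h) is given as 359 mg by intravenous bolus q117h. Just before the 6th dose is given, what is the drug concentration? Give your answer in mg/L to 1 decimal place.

1.1 mg/L

f = (1/2)^(τ/t½) = (1/2)^(117/48) ≈ 0.1846.
C₀ = D/Vd = 359/71 ≈ 5.056 mg/L.
Before the 6th dose, 5 doses have been given. Superposition: Cmin = C₀·(f + f² + … + f^5).
≈ 5.056 × (0.1846 + 0.0341 + 0.0063 + 0.0012 + 0.0002) ≈ 5.056 × 0.2264 ≈ 1.145 mg/L.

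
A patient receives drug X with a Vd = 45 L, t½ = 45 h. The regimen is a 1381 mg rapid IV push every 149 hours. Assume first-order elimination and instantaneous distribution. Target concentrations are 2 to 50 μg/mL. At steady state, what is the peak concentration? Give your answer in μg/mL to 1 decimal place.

k = ln2/t½ = ln2/45 ≈ 0.015403 h⁻¹; fraction remaining f = e^(−kτ) = e^(−0.015403×149) ≈ 0.1008.
Accumulation ratio R = 1/(1 − f) ≈ 1/0.8992 ≈ 1.1121.
Single-dose peak C₀ = D/Vd = 1381/45 ≈ 30.689 μg/mL.
Steady-state peak Cmax,ss = C₀·R ≈ 30.689 × 1.1121 ≈ 34.129 μg/mL.
Peak 34.1 μg/mL vs MTC 50 μg/mL: below toxic threshold.

34.1 μg/mL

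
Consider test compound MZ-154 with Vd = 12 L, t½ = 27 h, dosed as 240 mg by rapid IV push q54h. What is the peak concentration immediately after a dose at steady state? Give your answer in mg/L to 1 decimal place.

26.7 mg/L

τ = 54 h = 2 half-lives, so f = (1/2)^2 = 0.25.
At steady state, R = 1/(1 − 0.25) = 4/3.
Single-dose peak C₀ = D/Vd = 240/12 = 20 mg/L.
Steady-state peak Cmax,ss = C₀·R = 20 × 4/3 ≈ 26.667 mg/L.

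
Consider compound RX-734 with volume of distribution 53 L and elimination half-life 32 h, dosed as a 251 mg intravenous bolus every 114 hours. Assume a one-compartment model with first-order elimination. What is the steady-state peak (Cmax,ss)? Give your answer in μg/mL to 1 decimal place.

Over one 114-h interval, 114/32 ≈ 3.5625 half-lives elapse, leaving f ≈ 0.0846 of each dose.
Accumulation ratio R = 1/(1 − f) ≈ 1/0.9154 ≈ 1.0924.
Each bolus raises the concentration by D/Vd = 251/53 ≈ 4.736 μg/mL.
Cmax,ss = C₀/(1 − f) ≈ 4.736/0.9154 ≈ 5.174 μg/mL.

5.2 μg/mL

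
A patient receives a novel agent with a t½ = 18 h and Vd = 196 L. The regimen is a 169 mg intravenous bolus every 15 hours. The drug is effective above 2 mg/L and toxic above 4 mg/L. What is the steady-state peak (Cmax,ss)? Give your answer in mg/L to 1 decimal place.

2.0 mg/L

τ/t½ = 15/18 ≈ 0.83333, so fraction remaining f = (1/2)^(15/18) ≈ 0.5612.
At steady state, accumulation factor R = 1/(1 − e^(−kτ)) ≈ 2.2789.
Each bolus raises the concentration by D/Vd = 169/196 ≈ 0.862 mg/L.
Steady-state peak Cmax,ss = C₀·R ≈ 0.862 × 2.2789 ≈ 1.964 mg/L.
Peak 2.0 mg/L vs MTC 4 mg/L: below toxic threshold.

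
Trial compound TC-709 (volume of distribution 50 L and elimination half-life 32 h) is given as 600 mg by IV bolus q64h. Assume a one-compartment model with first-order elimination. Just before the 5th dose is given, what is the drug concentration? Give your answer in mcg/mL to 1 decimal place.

4.0 mcg/mL

f = (1/2)^(τ/t½) = (1/2)^(64/32) ≈ 0.2500.
C₀ = D/Vd = 600/50 ≈ 12.000 mcg/mL.
Before the 5th dose, 4 doses have been given. Superposition: Cmin = C₀·(f + f² + … + f^4).
≈ 12.000 × (0.2500 + 0.0625 + 0.0156 + 0.0039) ≈ 12.000 × 0.3320 ≈ 3.984 mcg/mL.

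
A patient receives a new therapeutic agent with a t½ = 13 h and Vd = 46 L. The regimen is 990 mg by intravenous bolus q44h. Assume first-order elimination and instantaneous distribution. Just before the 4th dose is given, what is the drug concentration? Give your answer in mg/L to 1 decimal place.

f = (1/2)^(τ/t½) = (1/2)^(44/13) ≈ 0.0957.
C₀ = D/Vd = 990/46 ≈ 21.522 mg/L.
Before the 4th dose, 3 doses have been given. Superposition: Cmin = C₀·(f + f² + … + f^3).
≈ 21.522 × (0.0957 + 0.0092 + 0.0009) ≈ 21.522 × 0.1058 ≈ 2.277 mg/L.

2.3 mg/L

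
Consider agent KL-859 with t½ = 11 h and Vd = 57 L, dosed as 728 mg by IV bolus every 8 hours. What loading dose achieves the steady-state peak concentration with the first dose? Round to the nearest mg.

f = (1/2)^(8/11) ≈ 0.604045; accumulation ratio R = 1/(1−f) ≈ 2.52554.
Loading dose to hit Cmax,ss on first dose: D_load = D_maint·R ≈ 728 × 2.52554 ≈ 1838.59 mg.

1839 mg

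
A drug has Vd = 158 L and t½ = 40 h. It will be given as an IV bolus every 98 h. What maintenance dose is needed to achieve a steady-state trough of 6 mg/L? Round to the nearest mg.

τ/t½ = 98/40 ≈ 2.45, so f = (1/2)^(98/40) ≈ 0.183011.
Cmin,ss = (D/Vd)·f/(1−f), so D = Cmin,ss·Vd·(1−f)/f.
D = 6 × 158 × (1−f)/f ≈ 6 × 158 × 4.46415 ≈ 4232.01 mg.

4232 mg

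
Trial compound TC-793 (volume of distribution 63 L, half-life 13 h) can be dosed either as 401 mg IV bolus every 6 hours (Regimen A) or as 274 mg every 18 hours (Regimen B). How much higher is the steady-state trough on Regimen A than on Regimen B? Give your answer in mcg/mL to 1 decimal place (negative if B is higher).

14.2 mcg/mL

Regimen A: f = (1/2)^(6/13) ≈ 0.7262; Cmin,ss = (401/63)·f/(1−f) ≈ 16.882 mcg/mL.
Regimen B: f = (1/2)^(18/13) ≈ 0.3830; Cmin,ss = (274/63)·f/(1−f) ≈ 2.700 mcg/mL.
Difference ≈ 16.882 − 2.700 ≈ 14.182 mcg/mL.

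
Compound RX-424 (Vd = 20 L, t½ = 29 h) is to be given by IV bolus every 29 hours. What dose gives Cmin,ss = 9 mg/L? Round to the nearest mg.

τ/t½ = 29/29 ≈ 1, so f = (1/2)^(29/29) ≈ 0.500000.
Cmin,ss = (D/Vd)·f/(1−f), so D = Cmin,ss·Vd·(1−f)/f.
D = 9 × 20 × (1−f)/f ≈ 9 × 20 × 1.00000 ≈ 180.00 mg.

180 mg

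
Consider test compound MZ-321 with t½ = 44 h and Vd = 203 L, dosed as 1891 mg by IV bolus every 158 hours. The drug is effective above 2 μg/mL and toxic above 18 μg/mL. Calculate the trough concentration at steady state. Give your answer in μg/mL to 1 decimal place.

0.8 μg/mL

k = ln2/t½ = ln2/44 ≈ 0.015753 h⁻¹; fraction remaining f = e^(−kτ) = e^(−0.015753×158) ≈ 0.0830.
At steady state, accumulation factor R = 1/(1 − e^(−kτ)) ≈ 1.0905.
Each bolus raises the concentration by D/Vd = 1891/203 ≈ 9.315 μg/mL.
Cmax,ss = C₀/(1 − f) ≈ 9.315/0.9170 ≈ 10.158 μg/mL.
One interval later, Cmin,ss = Cmax,ss·e^(−kτ) ≈ 10.158 × 0.0830 ≈ 0.843 μg/mL.
Trough 0.8 μg/mL vs MEC 2 μg/mL: subtherapeutic.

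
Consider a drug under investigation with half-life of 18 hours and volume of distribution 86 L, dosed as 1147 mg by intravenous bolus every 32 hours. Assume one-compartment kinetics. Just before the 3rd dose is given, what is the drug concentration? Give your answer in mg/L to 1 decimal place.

f = (1/2)^(τ/t½) = (1/2)^(32/18) ≈ 0.2916.
C₀ = D/Vd = 1147/86 ≈ 13.337 mg/L.
Before the 3rd dose, 2 doses have been given. Superposition: Cmin = C₀·(f + f²).
≈ 13.337 × (0.2916 + 0.0850) ≈ 13.337 × 0.3766 ≈ 5.023 mg/L.

5.0 mg/L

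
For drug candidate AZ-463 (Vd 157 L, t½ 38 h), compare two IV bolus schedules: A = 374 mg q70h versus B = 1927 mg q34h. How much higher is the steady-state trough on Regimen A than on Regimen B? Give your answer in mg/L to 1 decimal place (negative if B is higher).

-13.4 mg/L

Regimen A: f = (1/2)^(70/38) ≈ 0.2789; Cmin,ss = (374/157)·f/(1−f) ≈ 0.921 mg/L.
Regimen B: f = (1/2)^(34/38) ≈ 0.5378; Cmin,ss = (1927/157)·f/(1−f) ≈ 14.281 mg/L.
Difference ≈ 0.921 − 14.281 ≈ -13.360 mg/L.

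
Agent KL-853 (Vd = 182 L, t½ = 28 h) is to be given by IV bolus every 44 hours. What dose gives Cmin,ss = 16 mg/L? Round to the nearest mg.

τ/t½ = 44/28 ≈ 1.5714, so f = (1/2)^(44/28) ≈ 0.336475.
Cmin,ss = (D/Vd)·f/(1−f), so D = Cmin,ss·Vd·(1−f)/f.
D = 16 × 182 × (1−f)/f ≈ 16 × 182 × 1.97199 ≈ 5742.43 mg.

5742 mg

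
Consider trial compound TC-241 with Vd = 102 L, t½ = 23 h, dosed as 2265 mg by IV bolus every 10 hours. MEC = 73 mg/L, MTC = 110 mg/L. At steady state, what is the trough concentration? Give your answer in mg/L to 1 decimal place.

63.1 mg/L

τ/t½ = 10/23 ≈ 0.43478, so fraction remaining f = (1/2)^(10/23) ≈ 0.7398.
At steady state, accumulation factor R = 1/(1 − e^(−kτ)) ≈ 3.8432.
Each bolus raises the concentration by D/Vd = 2265/102 ≈ 22.206 mg/L.
Cmax,ss = C₀/(1 − f) ≈ 22.206/0.2602 ≈ 85.342 mg/L.
One interval later, Cmin,ss = Cmax,ss·e^(−kτ) ≈ 85.342 × 0.7398 ≈ 63.136 mg/L.
Trough 63.1 mg/L vs MEC 73 mg/L: subtherapeutic.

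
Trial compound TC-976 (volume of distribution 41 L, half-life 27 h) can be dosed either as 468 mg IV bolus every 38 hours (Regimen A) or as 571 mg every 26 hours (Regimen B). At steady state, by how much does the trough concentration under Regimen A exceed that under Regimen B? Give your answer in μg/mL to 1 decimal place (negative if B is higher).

Regimen A: f = (1/2)^(38/27) ≈ 0.3770; Cmin,ss = (468/41)·f/(1−f) ≈ 6.907 μg/mL.
Regimen B: f = (1/2)^(26/27) ≈ 0.5130; Cmin,ss = (571/41)·f/(1−f) ≈ 14.670 μg/mL.
Difference ≈ 6.907 − 14.670 ≈ -7.763 μg/mL.

-7.8 μg/mL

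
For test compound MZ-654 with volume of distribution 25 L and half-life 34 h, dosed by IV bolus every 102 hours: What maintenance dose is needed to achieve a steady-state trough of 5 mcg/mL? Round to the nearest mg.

875 mg

τ/t½ = 102/34 ≈ 3, so f = (1/2)^(102/34) ≈ 0.125000.
Cmin,ss = (D/Vd)·f/(1−f), so D = Cmin,ss·Vd·(1−f)/f.
D = 5 × 25 × (1−f)/f ≈ 5 × 25 × 7.00000 ≈ 875.00 mg.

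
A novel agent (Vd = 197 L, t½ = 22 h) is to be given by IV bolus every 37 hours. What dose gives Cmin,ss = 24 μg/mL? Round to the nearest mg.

τ/t½ = 37/22 ≈ 1.6818, so f = (1/2)^(37/22) ≈ 0.311690.
Cmin,ss = (D/Vd)·f/(1−f), so D = Cmin,ss·Vd·(1−f)/f.
D = 24 × 197 × (1−f)/f ≈ 24 × 197 × 2.20832 ≈ 10440.94 mg.

10441 mg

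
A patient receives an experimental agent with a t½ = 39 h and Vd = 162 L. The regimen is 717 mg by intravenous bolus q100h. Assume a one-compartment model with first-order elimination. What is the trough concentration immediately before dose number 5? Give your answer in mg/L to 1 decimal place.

f = (1/2)^(τ/t½) = (1/2)^(100/39) ≈ 0.1691.
C₀ = D/Vd = 717/162 ≈ 4.426 mg/L.
Before the 5th dose, 4 doses have been given. Superposition: Cmin = C₀·(f + f² + … + f^4).
≈ 4.426 × (0.1691 + 0.0286 + 0.0048 + 0.0008) ≈ 4.426 × 0.2033 ≈ 0.900 mg/L.

0.9 mg/L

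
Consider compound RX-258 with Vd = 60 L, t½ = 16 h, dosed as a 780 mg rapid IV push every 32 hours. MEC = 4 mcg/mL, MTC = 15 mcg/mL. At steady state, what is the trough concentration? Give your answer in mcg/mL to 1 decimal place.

τ = 32 h = 2 half-lives, so f = (1/2)^2 = 0.25.
Accumulation ratio R = 1/(1 − f) = 1/0.75 = 4/3.
Single-dose peak C₀ = D/Vd = 780/60 = 13 mcg/mL.
Steady-state peak Cmax,ss = C₀·R = 13 × 4/3 ≈ 17.333 mcg/mL.
Steady-state trough Cmin,ss = Cmax,ss·f ≈ 17.333 × 0.25 ≈ 4.333 mcg/mL.
Trough 4.3 mcg/mL vs MEC 4 mcg/mL: adequate.

4.3 mcg/mL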